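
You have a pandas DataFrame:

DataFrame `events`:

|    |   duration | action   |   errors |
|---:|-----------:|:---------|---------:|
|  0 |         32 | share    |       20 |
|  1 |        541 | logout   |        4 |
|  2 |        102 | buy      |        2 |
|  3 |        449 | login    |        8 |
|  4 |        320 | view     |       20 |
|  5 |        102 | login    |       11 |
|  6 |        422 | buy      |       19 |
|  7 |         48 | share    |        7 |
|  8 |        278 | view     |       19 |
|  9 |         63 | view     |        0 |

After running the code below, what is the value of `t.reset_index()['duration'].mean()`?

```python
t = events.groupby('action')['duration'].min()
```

group by action, min of duration:
action
buy       102
login     102
logout    541
share      32
view       63
Name: duration, dtype: int64
reset_index():
   action  duration
0     buy       102
1   login       102
2  logout       541
3   share        32
4    view        63
Taking the mean of column 'duration' gives 168.0.

168.0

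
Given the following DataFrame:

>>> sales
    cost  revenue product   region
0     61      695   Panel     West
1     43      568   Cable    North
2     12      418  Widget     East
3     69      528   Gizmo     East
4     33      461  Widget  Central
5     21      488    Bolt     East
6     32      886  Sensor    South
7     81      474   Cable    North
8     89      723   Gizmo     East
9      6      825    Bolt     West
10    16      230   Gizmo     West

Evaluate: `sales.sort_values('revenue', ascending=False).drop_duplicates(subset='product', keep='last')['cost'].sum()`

223

sort by revenue descending:
    cost  revenue product   region
6     32      886  Sensor    South
9      6      825    Bolt     West
8     89      723   Gizmo     East
0     61      695   Panel     West
1     43      568   Cable    North
3     69      528   Gizmo     East
5     21      488    Bolt     East
7     81      474   Cable    North
4     33      461  Widget  Central
2     12      418  Widget     East
10    16      230   Gizmo     West
drop duplicate product (keep=last):
    cost  revenue product region
6     32      886  Sensor  South
0     61      695   Panel   West
5     21      488    Bolt   East
7     81      474   Cable  North
2     12      418  Widget   East
10    16      230   Gizmo   West
Taking the sum of column 'cost' gives 223.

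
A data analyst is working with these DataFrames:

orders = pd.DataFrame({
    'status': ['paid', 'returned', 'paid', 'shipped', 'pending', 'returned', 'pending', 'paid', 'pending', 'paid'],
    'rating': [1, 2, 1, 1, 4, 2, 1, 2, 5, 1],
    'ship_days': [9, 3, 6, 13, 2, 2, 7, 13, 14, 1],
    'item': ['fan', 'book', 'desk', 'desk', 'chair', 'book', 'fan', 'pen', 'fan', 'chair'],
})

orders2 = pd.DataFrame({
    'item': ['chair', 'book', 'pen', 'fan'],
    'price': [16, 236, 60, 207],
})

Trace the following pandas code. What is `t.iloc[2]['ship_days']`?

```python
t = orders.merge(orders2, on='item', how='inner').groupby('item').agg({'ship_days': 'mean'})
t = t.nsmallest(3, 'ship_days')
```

10.0

merge on 'item' (how='inner') → 8 rows:
     status  rating  ship_days   item  price
0      paid       1          9    fan    207
1  returned       2          3   book    236
2   pending       4          2  chair     16
3  returned       2          2   book    236
4   pending       1          7    fan    207
5      paid       2         13    pen     60
6   pending       5         14    fan    207
7      paid       1          1  chair     16
group by item, mean of ship_days:
       ship_days
item            
book         2.5
chair        1.5
fan         10.0
pen         13.0
take 3 rows with smallest ship_days:
       ship_days
item            
chair        1.5
book         2.5
fan         10.0
Hence 10.0.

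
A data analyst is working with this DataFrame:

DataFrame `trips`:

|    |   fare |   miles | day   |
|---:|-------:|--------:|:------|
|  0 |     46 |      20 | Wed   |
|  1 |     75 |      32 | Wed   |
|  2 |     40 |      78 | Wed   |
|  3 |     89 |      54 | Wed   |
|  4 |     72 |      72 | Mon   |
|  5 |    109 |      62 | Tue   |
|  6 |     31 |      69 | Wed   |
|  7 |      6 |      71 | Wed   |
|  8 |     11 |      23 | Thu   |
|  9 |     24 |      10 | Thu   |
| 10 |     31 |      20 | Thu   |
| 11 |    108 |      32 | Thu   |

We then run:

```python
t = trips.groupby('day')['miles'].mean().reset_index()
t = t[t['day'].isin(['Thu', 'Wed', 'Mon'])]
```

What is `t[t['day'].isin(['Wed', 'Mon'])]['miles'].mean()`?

group by day, mean of miles:
day
Mon    72.00
Thu    21.25
Tue    62.00
Wed    54.00
Name: miles, dtype: float64
reset_index():
   day  miles
0  Mon  72.00
1  Thu  21.25
2  Tue  62.00
3  Wed  54.00
filter rows where day in ['Thu', 'Wed', 'Mon']:
   day  miles
0  Mon  72.00
1  Thu  21.25
3  Wed  54.00
filter rows where day in ['Wed', 'Mon']:
   day  miles
0  Mon   72.0
3  Wed   54.0

63.0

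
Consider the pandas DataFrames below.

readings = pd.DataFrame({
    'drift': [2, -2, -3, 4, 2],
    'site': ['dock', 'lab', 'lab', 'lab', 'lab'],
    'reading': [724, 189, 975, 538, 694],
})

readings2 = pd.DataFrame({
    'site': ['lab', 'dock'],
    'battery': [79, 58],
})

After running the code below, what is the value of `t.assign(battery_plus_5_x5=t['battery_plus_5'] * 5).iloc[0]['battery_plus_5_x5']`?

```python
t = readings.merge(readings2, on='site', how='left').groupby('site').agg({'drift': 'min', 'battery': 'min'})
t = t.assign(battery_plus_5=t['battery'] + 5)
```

315

merge on 'site' (how='left') → 5 rows:
   drift  site  reading  battery
0      2  dock      724       58
1     -2   lab      189       79
2     -3   lab      975       79
3      4   lab      538       79
4      2   lab      694       79
group by site: min(drift), min(battery):
      drift  battery
site                
dock      2       58
lab      -3       79
add column battery_plus_5 = t['battery'] + 5:
      drift  battery  battery_plus_5
site                                
dock      2       58              63
lab      -3       79              84
add column battery_plus_5_x5 = t['battery_plus_5'] * 5:
      drift  battery  battery_plus_5  battery_plus_5_x5
site                                                   
dock      2       58              63                315
lab      -3       79              84                420
The value at position 0, column 'battery_plus_5_x5' is 315.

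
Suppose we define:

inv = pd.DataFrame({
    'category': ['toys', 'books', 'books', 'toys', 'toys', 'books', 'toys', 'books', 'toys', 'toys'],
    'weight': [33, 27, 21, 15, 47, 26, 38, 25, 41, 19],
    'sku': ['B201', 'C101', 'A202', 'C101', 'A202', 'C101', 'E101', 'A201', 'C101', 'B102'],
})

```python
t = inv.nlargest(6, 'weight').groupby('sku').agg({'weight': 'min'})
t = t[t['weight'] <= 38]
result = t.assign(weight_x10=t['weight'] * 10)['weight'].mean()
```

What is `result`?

take 6 rows with largest weight:
  category  weight   sku
4     toys      47  A202
8     toys      41  C101
6     toys      38  E101
0     toys      33  B201
1    books      27  C101
5    books      26  C101
group by sku, min of weight:
      weight
sku         
A202      47
B201      33
C101      26
E101      38
filter rows where weight <= 38:
      weight
sku         
B201      33
C101      26
E101      38
add column weight_x10 = t['weight'] * 10:
      weight  weight_x10
sku                     
B201      33         330
C101      26         260
E101      38         380
Finally, mean of column 'weight' = 32.3333333333.

32.3333333333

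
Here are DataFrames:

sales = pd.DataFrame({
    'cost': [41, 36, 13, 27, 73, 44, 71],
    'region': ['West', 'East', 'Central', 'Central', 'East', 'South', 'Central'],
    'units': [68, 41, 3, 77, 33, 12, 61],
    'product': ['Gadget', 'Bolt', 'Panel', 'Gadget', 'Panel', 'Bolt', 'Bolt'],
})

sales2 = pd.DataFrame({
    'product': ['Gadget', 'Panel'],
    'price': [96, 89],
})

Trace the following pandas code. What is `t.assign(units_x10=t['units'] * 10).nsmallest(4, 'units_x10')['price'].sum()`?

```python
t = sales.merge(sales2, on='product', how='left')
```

178.0

merge on 'product' (how='left') → 7 rows:
   cost   region  units product  price
0    41     West     68  Gadget   96.0
1    36     East     41    Bolt    NaN
2    13  Central      3   Panel   89.0
3    27  Central     77  Gadget   96.0
4    73     East     33   Panel   89.0
5    44    South     12    Bolt    NaN
6    71  Central     61    Bolt    NaN
add column units_x10 = t['units'] * 10:
   cost   region  units product  price  units_x10
0    41     West     68  Gadget   96.0        680
1    36     East     41    Bolt    NaN        410
2    13  Central      3   Panel   89.0         30
3    27  Central     77  Gadget   96.0        770
4    73     East     33   Panel   89.0        330
5    44    South     12    Bolt    NaN        120
6    71  Central     61    Bolt    NaN        610
take 4 rows with smallest units_x10:
   cost   region  units product  price  units_x10
2    13  Central      3   Panel   89.0         30
5    44    South     12    Bolt    NaN        120
4    73     East     33   Panel   89.0        330
1    36     East     41    Bolt    NaN        410
Hence 178.0.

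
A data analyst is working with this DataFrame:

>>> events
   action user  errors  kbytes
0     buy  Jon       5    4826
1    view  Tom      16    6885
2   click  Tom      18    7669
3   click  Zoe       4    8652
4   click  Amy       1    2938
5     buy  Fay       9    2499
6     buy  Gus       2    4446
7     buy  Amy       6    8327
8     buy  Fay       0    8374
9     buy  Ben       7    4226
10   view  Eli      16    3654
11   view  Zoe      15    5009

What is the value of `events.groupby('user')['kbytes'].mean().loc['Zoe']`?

group by user, mean of kbytes:
user
Amy    5632.5
Ben    4226.0
Eli    3654.0
Fay    5436.5
Gus    4446.0
Jon    4826.0
Tom    7277.0
Zoe    6830.5
Name: kbytes, dtype: float64
Then the value at index 'Zoe': 6830.5

6830.5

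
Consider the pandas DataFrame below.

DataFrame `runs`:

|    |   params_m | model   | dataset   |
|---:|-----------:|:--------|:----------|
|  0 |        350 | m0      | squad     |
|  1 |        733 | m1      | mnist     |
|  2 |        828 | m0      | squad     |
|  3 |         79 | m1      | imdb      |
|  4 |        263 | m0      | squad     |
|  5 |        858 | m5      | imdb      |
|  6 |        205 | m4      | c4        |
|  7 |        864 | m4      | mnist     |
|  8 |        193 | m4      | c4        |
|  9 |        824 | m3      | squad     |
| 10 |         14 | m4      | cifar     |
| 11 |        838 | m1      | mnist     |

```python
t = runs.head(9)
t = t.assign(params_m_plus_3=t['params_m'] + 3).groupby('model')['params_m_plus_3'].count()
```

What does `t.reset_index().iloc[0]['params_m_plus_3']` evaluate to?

3

take first 9 rows:
   params_m model dataset
0       350    m0   squad
1       733    m1   mnist
2       828    m0   squad
3        79    m1    imdb
4       263    m0   squad
5       858    m5    imdb
6       205    m4      c4
7       864    m4   mnist
8       193    m4      c4
add column params_m_plus_3 = t['params_m'] + 3:
   params_m model dataset  params_m_plus_3
0       350    m0   squad              353
1       733    m1   mnist              736
2       828    m0   squad              831
3        79    m1    imdb               82
4       263    m0   squad              266
5       858    m5    imdb              861
6       205    m4      c4              208
7       864    m4   mnist              867
8       193    m4      c4              196
group by model, count of params_m_plus_3:
model
m0    3
m1    2
m4    3
m5    1
Name: params_m_plus_3, dtype: int64
reset_index():
  model  params_m_plus_3
0    m0                3
1    m1                2
2    m4                3
3    m5                1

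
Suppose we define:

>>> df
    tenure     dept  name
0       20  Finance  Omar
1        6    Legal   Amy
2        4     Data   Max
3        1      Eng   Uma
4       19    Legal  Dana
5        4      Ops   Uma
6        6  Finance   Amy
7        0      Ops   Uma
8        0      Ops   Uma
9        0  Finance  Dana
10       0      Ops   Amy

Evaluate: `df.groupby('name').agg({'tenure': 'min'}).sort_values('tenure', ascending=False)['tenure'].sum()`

24

group by name, min of tenure:
      tenure
name        
Amy        0
Dana       0
Max        4
Omar      20
Uma        0
sort by tenure descending:
      tenure
name        
Omar      20
Max        4
Amy        0
Dana       0
Uma        0
The sum of column 'tenure' is 24.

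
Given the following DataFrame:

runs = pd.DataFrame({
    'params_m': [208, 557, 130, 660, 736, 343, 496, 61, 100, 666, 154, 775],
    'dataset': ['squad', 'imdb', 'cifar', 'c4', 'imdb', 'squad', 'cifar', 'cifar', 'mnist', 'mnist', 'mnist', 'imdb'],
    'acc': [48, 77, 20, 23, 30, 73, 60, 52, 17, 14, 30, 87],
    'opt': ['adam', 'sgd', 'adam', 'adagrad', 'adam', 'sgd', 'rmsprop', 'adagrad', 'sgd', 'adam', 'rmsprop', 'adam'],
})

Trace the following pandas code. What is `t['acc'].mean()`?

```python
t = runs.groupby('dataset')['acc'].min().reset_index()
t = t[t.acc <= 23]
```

group by dataset, min of acc:
dataset
c4       23
cifar    20
imdb     30
mnist    14
squad    48
Name: acc, dtype: int64
reset_index():
  dataset  acc
0      c4   23
1   cifar   20
2    imdb   30
3   mnist   14
4   squad   48
filter rows where acc <= 23:
  dataset  acc
0      c4   23
1   cifar   20
3   mnist   14
Finally, mean of column 'acc' = 19.0.

19.0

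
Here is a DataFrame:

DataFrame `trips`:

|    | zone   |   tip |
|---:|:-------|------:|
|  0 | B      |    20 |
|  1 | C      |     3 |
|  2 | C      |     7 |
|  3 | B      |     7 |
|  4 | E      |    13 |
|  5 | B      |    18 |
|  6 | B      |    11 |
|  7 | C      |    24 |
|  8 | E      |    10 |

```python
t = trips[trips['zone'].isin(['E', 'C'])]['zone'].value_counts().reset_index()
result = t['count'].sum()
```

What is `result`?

filter rows where zone in ['E', 'C']:
  zone  tip
1    C    3
2    C    7
4    E   13
7    C   24
8    E   10
value_counts of zone:
zone
C    3
E    2
Name: count, dtype: int64
reset_index():
  zone  count
0    C      3
1    E      2
Hence 5.

5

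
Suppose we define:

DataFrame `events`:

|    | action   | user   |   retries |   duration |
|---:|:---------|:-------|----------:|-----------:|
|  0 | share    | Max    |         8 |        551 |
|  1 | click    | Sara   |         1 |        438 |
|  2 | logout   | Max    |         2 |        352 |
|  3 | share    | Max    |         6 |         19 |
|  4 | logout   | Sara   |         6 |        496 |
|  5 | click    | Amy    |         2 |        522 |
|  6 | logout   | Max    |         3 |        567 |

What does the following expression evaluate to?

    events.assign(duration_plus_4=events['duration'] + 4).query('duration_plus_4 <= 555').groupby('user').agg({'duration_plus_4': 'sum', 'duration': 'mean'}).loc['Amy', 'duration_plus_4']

add column duration_plus_4 = events['duration'] + 4:
   action  user  retries  duration  duration_plus_4
0   share   Max        8       551              555
1   click  Sara        1       438              442
2  logout   Max        2       352              356
3   share   Max        6        19               23
4  logout  Sara        6       496              500
5   click   Amy        2       522              526
6  logout   Max        3       567              571
filter rows where duration_plus_4 <= 555:
   action  user  retries  duration  duration_plus_4
0   share   Max        8       551              555
1   click  Sara        1       438              442
2  logout   Max        2       352              356
3   share   Max        6        19               23
4  logout  Sara        6       496              500
5   click   Amy        2       522              526
group by user: sum(duration_plus_4), mean(duration):
      duration_plus_4    duration
user                             
Amy               526  522.000000
Max               934  307.333333
Sara              942  467.000000
The value at row 'Amy', column 'duration_plus_4' is 526.

526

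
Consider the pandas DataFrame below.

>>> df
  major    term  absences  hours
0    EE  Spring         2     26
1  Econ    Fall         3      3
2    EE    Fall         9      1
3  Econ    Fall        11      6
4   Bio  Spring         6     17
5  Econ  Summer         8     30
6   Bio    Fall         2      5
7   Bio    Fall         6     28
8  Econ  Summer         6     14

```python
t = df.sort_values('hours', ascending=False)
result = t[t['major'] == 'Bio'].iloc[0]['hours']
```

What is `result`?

28

sort by hours descending:
  major    term  absences  hours
5  Econ  Summer         8     30
7   Bio    Fall         6     28
0    EE  Spring         2     26
4   Bio  Spring         6     17
8  Econ  Summer         6     14
3  Econ    Fall        11      6
6   Bio    Fall         2      5
1  Econ    Fall         3      3
2    EE    Fall         9      1
filter rows where major == 'Bio':
  major    term  absences  hours
7   Bio    Fall         6     28
4   Bio  Spring         6     17
6   Bio    Fall         2      5
Then the value at position 0, column 'hours': 28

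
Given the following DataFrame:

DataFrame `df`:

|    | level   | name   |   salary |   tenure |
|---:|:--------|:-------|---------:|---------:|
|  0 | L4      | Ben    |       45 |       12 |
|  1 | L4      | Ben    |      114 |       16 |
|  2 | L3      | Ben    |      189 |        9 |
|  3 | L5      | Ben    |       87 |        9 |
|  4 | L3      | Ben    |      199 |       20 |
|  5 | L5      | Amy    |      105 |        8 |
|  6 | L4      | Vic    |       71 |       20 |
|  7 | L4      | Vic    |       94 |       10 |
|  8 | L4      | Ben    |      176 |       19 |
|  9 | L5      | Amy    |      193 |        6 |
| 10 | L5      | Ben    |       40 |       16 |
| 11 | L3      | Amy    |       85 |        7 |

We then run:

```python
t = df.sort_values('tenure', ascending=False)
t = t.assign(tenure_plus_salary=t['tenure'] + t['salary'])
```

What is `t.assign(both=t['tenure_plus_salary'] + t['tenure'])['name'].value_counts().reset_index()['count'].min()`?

2

sort by tenure descending:
   level name  salary  tenure
4     L3  Ben     199      20
6     L4  Vic      71      20
8     L4  Ben     176      19
1     L4  Ben     114      16
10    L5  Ben      40      16
0     L4  Ben      45      12
7     L4  Vic      94      10
2     L3  Ben     189       9
3     L5  Ben      87       9
5     L5  Amy     105       8
11    L3  Amy      85       7
9     L5  Amy     193       6
add column tenure_plus_salary = t['tenure'] + t['salary']:
   level name  salary  tenure  tenure_plus_salary
4     L3  Ben     199      20                 219
6     L4  Vic      71      20                  91
8     L4  Ben     176      19                 195
1     L4  Ben     114      16                 130
10    L5  Ben      40      16                  56
0     L4  Ben      45      12                  57
7     L4  Vic      94      10                 104
2     L3  Ben     189       9                 198
3     L5  Ben      87       9                  96
5     L5  Amy     105       8                 113
11    L3  Amy      85       7                  92
9     L5  Amy     193       6                 199
add column both = t['tenure_plus_salary'] + t['tenure']:
   level name  salary  tenure  tenure_plus_salary  both
4     L3  Ben     199      20                 219   239
6     L4  Vic      71      20                  91   111
8     L4  Ben     176      19                 195   214
1     L4  Ben     114      16                 130   146
10    L5  Ben      40      16                  56    72
0     L4  Ben      45      12                  57    69
7     L4  Vic      94      10                 104   114
2     L3  Ben     189       9                 198   207
3     L5  Ben      87       9                  96   105
5     L5  Amy     105       8                 113   121
11    L3  Amy      85       7                  92    99
9     L5  Amy     193       6                 199   205
value_counts of name:
name
Ben    7
Amy    3
Vic    2
Name: count, dtype: int64
reset_index():
  name  count
0  Ben      7
1  Amy      3
2  Vic      2
Finally, min of column 'count' = 2.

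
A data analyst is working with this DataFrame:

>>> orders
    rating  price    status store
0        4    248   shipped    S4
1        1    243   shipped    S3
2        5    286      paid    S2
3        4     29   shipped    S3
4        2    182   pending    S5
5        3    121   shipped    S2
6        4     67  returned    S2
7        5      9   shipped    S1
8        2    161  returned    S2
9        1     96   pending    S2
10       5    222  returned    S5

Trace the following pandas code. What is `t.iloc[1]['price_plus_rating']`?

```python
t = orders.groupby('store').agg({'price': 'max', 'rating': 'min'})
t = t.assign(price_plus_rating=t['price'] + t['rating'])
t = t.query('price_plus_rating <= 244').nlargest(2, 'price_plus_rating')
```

224

group by store: max(price), min(rating):
       price  rating
store               
S1         9       5
S2       286       1
S3       243       1
S4       248       4
S5       222       2
add column price_plus_rating = t['price'] + t['rating']:
       price  rating  price_plus_rating
store                                  
S1         9       5                 14
S2       286       1                287
S3       243       1                244
S4       248       4                252
S5       222       2                224
filter rows where price_plus_rating <= 244:
       price  rating  price_plus_rating
store                                  
S1         9       5                 14
S3       243       1                244
S5       222       2                224
take 2 rows with largest price_plus_rating:
       price  rating  price_plus_rating
store                                  
S3       243       1                244
S5       222       2                224
Hence 224.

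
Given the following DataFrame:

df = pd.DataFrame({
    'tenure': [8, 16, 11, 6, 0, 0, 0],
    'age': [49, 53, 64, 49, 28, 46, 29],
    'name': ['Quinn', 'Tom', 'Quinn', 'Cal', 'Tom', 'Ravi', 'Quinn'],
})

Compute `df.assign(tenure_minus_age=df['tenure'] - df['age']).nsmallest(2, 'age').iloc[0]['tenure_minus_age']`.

-28

add column tenure_minus_age = df['tenure'] - df['age']:
   tenure  age   name  tenure_minus_age
0       8   49  Quinn               -41
1      16   53    Tom               -37
2      11   64  Quinn               -53
3       6   49    Cal               -43
4       0   28    Tom               -28
5       0   46   Ravi               -46
6       0   29  Quinn               -29
take 2 rows with smallest age:
   tenure  age   name  tenure_minus_age
4       0   28    Tom               -28
6       0   29  Quinn               -29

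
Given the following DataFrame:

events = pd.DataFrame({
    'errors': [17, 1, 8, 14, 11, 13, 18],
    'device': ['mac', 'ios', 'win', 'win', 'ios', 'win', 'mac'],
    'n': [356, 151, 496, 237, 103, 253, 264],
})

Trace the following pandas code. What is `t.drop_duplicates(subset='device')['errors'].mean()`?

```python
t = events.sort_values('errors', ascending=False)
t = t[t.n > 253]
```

13.0

sort by errors descending:
   errors device    n
6      18    mac  264
0      17    mac  356
3      14    win  237
5      13    win  253
4      11    ios  103
2       8    win  496
1       1    ios  151
filter rows where n > 253:
   errors device    n
6      18    mac  264
0      17    mac  356
2       8    win  496
drop duplicate device (keep=first):
   errors device    n
6      18    mac  264
2       8    win  496
Hence 13.0.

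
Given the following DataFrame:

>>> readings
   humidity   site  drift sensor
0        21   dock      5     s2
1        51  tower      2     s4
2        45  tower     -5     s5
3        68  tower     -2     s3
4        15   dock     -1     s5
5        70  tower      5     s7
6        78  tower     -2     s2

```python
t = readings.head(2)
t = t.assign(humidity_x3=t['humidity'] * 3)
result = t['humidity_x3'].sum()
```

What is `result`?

take first 2 rows:
   humidity   site  drift sensor
0        21   dock      5     s2
1        51  tower      2     s4
add column humidity_x3 = t['humidity'] * 3:
   humidity   site  drift sensor  humidity_x3
0        21   dock      5     s2           63
1        51  tower      2     s4          153

216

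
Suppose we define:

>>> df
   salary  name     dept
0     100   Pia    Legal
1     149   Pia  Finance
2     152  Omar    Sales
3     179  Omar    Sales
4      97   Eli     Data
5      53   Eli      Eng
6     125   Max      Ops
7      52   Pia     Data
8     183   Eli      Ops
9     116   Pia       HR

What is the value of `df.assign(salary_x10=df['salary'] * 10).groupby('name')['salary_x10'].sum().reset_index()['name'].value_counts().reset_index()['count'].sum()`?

4

add column salary_x10 = df['salary'] * 10:
   salary  name     dept  salary_x10
0     100   Pia    Legal        1000
1     149   Pia  Finance        1490
2     152  Omar    Sales        1520
3     179  Omar    Sales        1790
4      97   Eli     Data         970
5      53   Eli      Eng         530
6     125   Max      Ops        1250
7      52   Pia     Data         520
8     183   Eli      Ops        1830
9     116   Pia       HR        1160
group by name, sum of salary_x10:
name
Eli     3330
Max     1250
Omar    3310
Pia     4170
Name: salary_x10, dtype: int64
reset_index():
   name  salary_x10
0   Eli        3330
1   Max        1250
2  Omar        3310
3   Pia        4170
value_counts of name:
name
Eli     1
Max     1
Omar    1
Pia     1
Name: count, dtype: int64
reset_index():
   name  count
0   Eli      1
1   Max      1
2  Omar      1
3   Pia      1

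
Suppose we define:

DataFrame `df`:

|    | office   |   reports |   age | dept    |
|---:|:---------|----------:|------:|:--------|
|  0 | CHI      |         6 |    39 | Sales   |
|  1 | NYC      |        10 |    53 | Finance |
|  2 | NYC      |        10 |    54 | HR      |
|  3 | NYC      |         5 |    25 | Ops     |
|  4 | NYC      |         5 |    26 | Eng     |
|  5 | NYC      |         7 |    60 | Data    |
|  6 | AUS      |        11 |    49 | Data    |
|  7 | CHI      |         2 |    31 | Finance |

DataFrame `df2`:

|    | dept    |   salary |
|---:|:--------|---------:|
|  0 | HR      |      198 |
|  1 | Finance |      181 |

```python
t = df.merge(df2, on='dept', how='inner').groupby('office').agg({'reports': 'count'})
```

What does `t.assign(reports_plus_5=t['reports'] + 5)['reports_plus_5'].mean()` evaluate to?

6.5

merge on 'dept' (how='inner') → 3 rows:
  office  reports  age     dept  salary
0    NYC       10   53  Finance     181
1    NYC       10   54       HR     198
2    CHI        2   31  Finance     181
group by office, count of reports:
        reports
office         
CHI           1
NYC           2
add column reports_plus_5 = t['reports'] + 5:
        reports  reports_plus_5
office                         
CHI           1               6
NYC           2               7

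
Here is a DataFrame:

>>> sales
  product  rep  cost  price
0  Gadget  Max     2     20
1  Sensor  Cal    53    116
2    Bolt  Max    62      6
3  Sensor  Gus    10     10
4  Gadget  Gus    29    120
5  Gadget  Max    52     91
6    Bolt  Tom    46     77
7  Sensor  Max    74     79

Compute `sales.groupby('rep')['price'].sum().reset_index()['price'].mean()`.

group by rep, sum of price:
rep
Cal    116
Gus    130
Max    196
Tom     77
Name: price, dtype: int64
reset_index():
   rep  price
0  Cal    116
1  Gus    130
2  Max    196
3  Tom     77

129.75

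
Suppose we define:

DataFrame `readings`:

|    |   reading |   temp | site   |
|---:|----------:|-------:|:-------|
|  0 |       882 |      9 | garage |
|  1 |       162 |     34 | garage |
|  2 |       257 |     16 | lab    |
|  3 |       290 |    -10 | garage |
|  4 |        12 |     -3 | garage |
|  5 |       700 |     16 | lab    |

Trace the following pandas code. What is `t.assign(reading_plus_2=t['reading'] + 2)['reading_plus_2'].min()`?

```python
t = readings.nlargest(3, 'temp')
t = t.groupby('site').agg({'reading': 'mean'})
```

take 3 rows with largest temp:
   reading  temp    site
1      162    34  garage
2      257    16     lab
5      700    16     lab
group by site, mean of reading:
        reading
site           
garage    162.0
lab       478.5
add column reading_plus_2 = t['reading'] + 2:
        reading  reading_plus_2
site                           
garage    162.0           164.0
lab       478.5           480.5

164.0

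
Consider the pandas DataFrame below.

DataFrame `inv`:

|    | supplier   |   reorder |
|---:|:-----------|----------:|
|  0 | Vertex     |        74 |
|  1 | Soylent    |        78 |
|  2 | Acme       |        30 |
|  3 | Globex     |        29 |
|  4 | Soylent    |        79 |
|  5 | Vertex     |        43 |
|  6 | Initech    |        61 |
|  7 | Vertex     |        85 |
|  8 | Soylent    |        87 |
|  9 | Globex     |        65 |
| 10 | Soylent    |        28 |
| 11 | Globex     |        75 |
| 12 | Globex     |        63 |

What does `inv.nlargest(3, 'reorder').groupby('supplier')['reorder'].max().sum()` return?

172

take 3 rows with largest reorder:
  supplier  reorder
8  Soylent       87
7   Vertex       85
4  Soylent       79
group by supplier, max of reorder:
supplier
Soylent    87
Vertex     85
Name: reorder, dtype: int64
Then the sum of the resulting series: 172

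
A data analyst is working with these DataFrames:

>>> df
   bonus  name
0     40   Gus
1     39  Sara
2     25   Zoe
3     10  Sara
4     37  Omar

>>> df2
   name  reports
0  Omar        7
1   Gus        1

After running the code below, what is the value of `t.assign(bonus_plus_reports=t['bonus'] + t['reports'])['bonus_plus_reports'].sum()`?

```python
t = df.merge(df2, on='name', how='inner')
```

merge on 'name' (how='inner') → 2 rows:
   bonus  name  reports
0     40   Gus        1
1     37  Omar        7
add column bonus_plus_reports = t['bonus'] + t['reports']:
   bonus  name  reports  bonus_plus_reports
0     40   Gus        1                  41
1     37  Omar        7                  44
The sum of column 'bonus_plus_reports' is 85.

85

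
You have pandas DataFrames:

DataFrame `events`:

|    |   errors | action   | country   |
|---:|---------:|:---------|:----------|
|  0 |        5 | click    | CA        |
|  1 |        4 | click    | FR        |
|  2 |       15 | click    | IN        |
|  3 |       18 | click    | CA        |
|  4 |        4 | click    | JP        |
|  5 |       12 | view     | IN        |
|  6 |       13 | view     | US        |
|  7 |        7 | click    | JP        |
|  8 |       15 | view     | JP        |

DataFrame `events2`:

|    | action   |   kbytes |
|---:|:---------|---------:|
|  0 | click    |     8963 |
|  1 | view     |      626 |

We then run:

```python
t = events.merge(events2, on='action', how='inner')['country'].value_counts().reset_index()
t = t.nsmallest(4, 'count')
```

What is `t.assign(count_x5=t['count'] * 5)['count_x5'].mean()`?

7.5

merge on 'action' (how='inner') → 9 rows:
   errors action country  kbytes
0       5  click      CA    8963
1       4  click      FR    8963
2      15  click      IN    8963
3      18  click      CA    8963
4       4  click      JP    8963
5      12   view      IN     626
6      13   view      US     626
7       7  click      JP    8963
8      15   view      JP     626
value_counts of country:
country
JP    3
CA    2
IN    2
FR    1
US    1
Name: count, dtype: int64
reset_index():
  country  count
0      JP      3
1      CA      2
2      IN      2
3      FR      1
4      US      1
take 4 rows with smallest count:
  country  count
3      FR      1
4      US      1
1      CA      2
2      IN      2
add column count_x5 = t['count'] * 5:
  country  count  count_x5
3      FR      1         5
4      US      1         5
1      CA      2        10
2      IN      2        10
Then the mean of column 'count_x5': 7.5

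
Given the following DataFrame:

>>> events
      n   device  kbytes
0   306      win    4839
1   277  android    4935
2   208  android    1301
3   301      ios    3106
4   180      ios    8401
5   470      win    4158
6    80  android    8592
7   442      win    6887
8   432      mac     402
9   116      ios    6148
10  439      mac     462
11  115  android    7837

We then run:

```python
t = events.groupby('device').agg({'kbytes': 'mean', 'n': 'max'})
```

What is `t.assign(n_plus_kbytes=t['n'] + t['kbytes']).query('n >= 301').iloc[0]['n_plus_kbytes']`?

6186.0

group by device: mean(kbytes), max(n):
              kbytes    n
device                   
android  5666.250000  277
ios      5885.000000  301
mac       432.000000  439
win      5294.666667  470
add column n_plus_kbytes = t['n'] + t['kbytes']:
              kbytes    n  n_plus_kbytes
device                                  
android  5666.250000  277    5943.250000
ios      5885.000000  301    6186.000000
mac       432.000000  439     871.000000
win      5294.666667  470    5764.666667
filter rows where n >= 301:
             kbytes    n  n_plus_kbytes
device                                 
ios     5885.000000  301    6186.000000
mac      432.000000  439     871.000000
win     5294.666667  470    5764.666667
Finally, value at position 0, column 'n_plus_kbytes' = 6186.0.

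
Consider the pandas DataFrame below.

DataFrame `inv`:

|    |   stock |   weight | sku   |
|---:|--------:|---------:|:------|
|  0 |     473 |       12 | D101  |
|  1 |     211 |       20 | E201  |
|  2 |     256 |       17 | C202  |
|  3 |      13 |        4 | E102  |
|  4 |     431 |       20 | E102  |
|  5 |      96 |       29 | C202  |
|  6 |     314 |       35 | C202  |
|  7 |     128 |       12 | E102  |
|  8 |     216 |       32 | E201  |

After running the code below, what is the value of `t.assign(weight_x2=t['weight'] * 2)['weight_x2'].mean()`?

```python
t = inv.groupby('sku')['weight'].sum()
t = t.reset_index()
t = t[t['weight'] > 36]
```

group by sku, sum of weight:
sku
C202    81
D101    12
E102    36
E201    52
Name: weight, dtype: int64
reset_index():
    sku  weight
0  C202      81
1  D101      12
2  E102      36
3  E201      52
filter rows where weight > 36:
    sku  weight
0  C202      81
3  E201      52
add column weight_x2 = t['weight'] * 2:
    sku  weight  weight_x2
0  C202      81        162
3  E201      52        104
Then the mean of column 'weight_x2': 133.0

133.0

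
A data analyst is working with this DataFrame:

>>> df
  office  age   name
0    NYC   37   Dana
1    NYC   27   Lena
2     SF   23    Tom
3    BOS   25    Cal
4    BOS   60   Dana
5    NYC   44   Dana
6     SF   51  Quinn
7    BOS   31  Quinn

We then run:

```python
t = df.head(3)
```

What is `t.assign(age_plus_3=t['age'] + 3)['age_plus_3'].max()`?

40

take first 3 rows:
  office  age  name
0    NYC   37  Dana
1    NYC   27  Lena
2     SF   23   Tom
add column age_plus_3 = t['age'] + 3:
  office  age  name  age_plus_3
0    NYC   37  Dana          40
1    NYC   27  Lena          30
2     SF   23   Tom          26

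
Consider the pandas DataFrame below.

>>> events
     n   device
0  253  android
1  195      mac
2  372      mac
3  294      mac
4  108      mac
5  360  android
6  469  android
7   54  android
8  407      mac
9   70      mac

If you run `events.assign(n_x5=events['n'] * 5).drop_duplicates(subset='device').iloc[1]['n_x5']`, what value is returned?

975

add column n_x5 = events['n'] * 5:
     n   device  n_x5
0  253  android  1265
1  195      mac   975
2  372      mac  1860
3  294      mac  1470
4  108      mac   540
5  360  android  1800
6  469  android  2345
7   54  android   270
8  407      mac  2035
9   70      mac   350
drop duplicate device (keep=first):
     n   device  n_x5
0  253  android  1265
1  195      mac   975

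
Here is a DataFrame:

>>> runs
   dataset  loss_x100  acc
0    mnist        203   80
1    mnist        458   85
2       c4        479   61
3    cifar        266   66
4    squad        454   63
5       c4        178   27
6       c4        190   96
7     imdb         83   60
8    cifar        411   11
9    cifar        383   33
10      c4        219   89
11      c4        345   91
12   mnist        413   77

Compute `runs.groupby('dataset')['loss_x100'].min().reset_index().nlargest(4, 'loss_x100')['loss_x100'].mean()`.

group by dataset, min of loss_x100:
dataset
c4       178
cifar    266
imdb      83
mnist    203
squad    454
Name: loss_x100, dtype: int64
reset_index():
  dataset  loss_x100
0      c4        178
1   cifar        266
2    imdb         83
3   mnist        203
4   squad        454
take 4 rows with largest loss_x100:
  dataset  loss_x100
4   squad        454
1   cifar        266
3   mnist        203
0      c4        178

275.25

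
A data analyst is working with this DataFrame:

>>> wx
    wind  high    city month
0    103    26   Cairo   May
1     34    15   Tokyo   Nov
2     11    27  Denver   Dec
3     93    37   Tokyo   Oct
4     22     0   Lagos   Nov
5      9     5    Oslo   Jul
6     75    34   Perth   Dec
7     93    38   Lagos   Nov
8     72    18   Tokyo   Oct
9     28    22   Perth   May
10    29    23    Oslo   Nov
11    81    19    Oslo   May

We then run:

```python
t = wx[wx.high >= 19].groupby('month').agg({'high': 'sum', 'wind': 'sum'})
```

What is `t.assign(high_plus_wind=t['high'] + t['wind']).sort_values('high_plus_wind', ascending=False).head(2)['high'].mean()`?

filter rows where high >= 19:
    wind  high    city month
0    103    26   Cairo   May
2     11    27  Denver   Dec
3     93    37   Tokyo   Oct
6     75    34   Perth   Dec
7     93    38   Lagos   Nov
9     28    22   Perth   May
10    29    23    Oslo   Nov
11    81    19    Oslo   May
group by month: sum(high), sum(wind):
       high  wind
month            
Dec      61    86
May      67   212
Nov      61   122
Oct      37    93
add column high_plus_wind = t['high'] + t['wind']:
       high  wind  high_plus_wind
month                            
Dec      61    86             147
May      67   212             279
Nov      61   122             183
Oct      37    93             130
sort by high_plus_wind descending:
       high  wind  high_plus_wind
month                            
May      67   212             279
Nov      61   122             183
Dec      61    86             147
Oct      37    93             130
take first 2 rows:
       high  wind  high_plus_wind
month                            
May      67   212             279
Nov      61   122             183

64.0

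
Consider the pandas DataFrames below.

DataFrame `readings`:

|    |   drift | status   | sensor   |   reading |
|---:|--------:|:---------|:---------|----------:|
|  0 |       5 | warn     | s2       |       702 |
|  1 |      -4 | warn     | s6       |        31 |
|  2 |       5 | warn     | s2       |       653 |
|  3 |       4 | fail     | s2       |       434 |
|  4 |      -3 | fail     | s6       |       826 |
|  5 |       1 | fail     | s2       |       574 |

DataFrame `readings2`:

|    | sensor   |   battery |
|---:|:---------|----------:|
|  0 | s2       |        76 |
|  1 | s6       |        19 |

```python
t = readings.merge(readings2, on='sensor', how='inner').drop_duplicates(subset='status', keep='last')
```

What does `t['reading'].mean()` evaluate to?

613.5

merge on 'sensor' (how='inner') → 6 rows:
   drift status sensor  reading  battery
0      5   warn     s2      702       76
1     -4   warn     s6       31       19
2      5   warn     s2      653       76
3      4   fail     s2      434       76
4     -3   fail     s6      826       19
5      1   fail     s2      574       76
drop duplicate status (keep=last):
   drift status sensor  reading  battery
2      5   warn     s2      653       76
5      1   fail     s2      574       76
Finally, mean of column 'reading' = 613.5.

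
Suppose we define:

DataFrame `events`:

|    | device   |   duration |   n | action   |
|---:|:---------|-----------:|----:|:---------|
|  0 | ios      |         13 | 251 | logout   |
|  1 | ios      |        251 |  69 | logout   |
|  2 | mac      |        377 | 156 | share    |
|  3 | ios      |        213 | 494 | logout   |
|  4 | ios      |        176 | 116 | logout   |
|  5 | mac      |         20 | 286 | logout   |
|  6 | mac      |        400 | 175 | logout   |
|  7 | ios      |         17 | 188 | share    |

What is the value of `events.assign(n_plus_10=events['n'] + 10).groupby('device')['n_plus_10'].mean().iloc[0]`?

233.6

add column n_plus_10 = events['n'] + 10:
  device  duration    n  action  n_plus_10
0    ios        13  251  logout        261
1    ios       251   69  logout         79
2    mac       377  156   share        166
3    ios       213  494  logout        504
4    ios       176  116  logout        126
5    mac        20  286  logout        296
6    mac       400  175  logout        185
7    ios        17  188   share        198
group by device, mean of n_plus_10:
device
ios    233.600000
mac    215.666667
Name: n_plus_10, dtype: float64
value at position 0 → 233.6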